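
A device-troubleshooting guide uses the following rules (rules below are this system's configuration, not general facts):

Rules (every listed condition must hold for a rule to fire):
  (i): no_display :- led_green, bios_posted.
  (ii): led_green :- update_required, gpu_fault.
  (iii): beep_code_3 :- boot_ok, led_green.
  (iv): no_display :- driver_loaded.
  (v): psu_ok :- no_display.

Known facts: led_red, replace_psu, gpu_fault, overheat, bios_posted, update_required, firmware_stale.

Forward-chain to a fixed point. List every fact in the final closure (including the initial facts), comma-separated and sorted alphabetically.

bios_posted, firmware_stale, gpu_fault, led_green, led_red, no_display, overheat, psu_ok, replace_psu, update_required

Round 1 fires (ii), giving led_green.
Round 2 fires (i), giving no_display.
Round 3 fires (v), giving psu_ok.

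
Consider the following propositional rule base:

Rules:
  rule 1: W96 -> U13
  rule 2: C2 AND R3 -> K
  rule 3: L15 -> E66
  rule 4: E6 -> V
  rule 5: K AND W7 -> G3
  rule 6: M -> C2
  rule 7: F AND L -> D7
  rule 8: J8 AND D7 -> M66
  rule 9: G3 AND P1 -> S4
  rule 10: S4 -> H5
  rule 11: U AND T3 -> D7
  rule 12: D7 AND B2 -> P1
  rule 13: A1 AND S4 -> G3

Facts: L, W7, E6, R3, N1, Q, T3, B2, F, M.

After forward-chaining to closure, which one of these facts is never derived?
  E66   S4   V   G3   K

Round 1: rule 4 [E6 -> V]; rule 6 [M -> C2]; rule 7 [F AND L -> D7]. Adds V, C2, D7.
Round 2: rule 2 [C2 AND R3 -> K]; rule 12 [D7 AND B2 -> P1]. Adds K, P1.
Round 3: rule 5 [K AND W7 -> G3]. Adds G3.
Round 4: rule 9 [G3 AND P1 -> S4]. Adds S4.
Round 5: rule 10 [S4 -> H5]. Adds H5.
Derived: K (round 2), G3 (round 3), S4 (round 4), V (round 1). E66 never appears in any round.

E66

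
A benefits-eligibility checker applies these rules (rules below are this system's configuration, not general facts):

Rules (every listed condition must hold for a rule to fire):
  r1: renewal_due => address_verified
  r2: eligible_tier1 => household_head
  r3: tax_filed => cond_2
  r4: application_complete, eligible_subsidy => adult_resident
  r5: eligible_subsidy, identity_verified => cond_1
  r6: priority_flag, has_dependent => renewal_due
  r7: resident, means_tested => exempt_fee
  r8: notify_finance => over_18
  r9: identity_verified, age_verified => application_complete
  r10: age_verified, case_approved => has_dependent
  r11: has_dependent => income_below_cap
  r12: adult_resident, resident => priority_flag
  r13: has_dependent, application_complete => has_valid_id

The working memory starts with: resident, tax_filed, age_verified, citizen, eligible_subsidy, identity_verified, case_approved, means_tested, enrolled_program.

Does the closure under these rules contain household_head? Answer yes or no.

no

Round 1 fires r3, r5, r7, r9, r10, giving cond_2, cond_1, exempt_fee, application_complete, has_dependent.
Round 2 fires r4, r11, r13, giving adult_resident, income_below_cap, has_valid_id.
Round 3 fires r12, giving priority_flag.
Round 4 fires r6, giving renewal_due.
Round 5 fires r1, giving address_verified.
Fixed point reached. household_head is concluded only by r2; r2 needs eligible_tier1 (never derived).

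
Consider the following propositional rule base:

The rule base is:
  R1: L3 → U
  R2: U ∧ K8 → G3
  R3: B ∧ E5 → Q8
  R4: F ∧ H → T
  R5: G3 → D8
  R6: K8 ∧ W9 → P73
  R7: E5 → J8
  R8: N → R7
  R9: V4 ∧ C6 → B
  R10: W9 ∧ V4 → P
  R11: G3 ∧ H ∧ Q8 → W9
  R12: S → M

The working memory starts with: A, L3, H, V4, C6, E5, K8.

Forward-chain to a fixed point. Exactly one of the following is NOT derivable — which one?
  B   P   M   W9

M

Round 1 — R1, R7, R9, derive U, J8, B.
Round 2 — R2, R3, derive G3, Q8.
Round 3 — R5, R11, derive D8, W9.
Round 4 — R6, R10, derive P73, P.
Derived: P (round 4), B (round 1), W9 (round 3). M never appears in any round.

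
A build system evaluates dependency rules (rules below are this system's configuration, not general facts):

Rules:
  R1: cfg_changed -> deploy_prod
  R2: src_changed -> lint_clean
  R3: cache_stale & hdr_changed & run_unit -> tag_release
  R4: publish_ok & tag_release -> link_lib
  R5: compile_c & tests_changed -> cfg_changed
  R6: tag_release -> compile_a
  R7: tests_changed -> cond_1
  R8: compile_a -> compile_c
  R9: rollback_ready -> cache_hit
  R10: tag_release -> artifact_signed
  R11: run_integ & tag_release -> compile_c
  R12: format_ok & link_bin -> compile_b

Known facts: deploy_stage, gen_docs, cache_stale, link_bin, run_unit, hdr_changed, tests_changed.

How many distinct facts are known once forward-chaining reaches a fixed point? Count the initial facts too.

14

Round 1 — R3, R7, derive tag_release, cond_1.
Round 2 — R6, R10, derive compile_a, artifact_signed.
Round 3 — R8, derive compile_c.
Round 4 — R5, derive cfg_changed.
Round 5 — R1, derive deploy_prod.
Closure: {artifact_signed, cache_stale, cfg_changed, compile_a, compile_c, cond_1, deploy_prod, deploy_stage, gen_docs, hdr_changed, link_bin, run_unit, tag_release, tests_changed} — 14 facts.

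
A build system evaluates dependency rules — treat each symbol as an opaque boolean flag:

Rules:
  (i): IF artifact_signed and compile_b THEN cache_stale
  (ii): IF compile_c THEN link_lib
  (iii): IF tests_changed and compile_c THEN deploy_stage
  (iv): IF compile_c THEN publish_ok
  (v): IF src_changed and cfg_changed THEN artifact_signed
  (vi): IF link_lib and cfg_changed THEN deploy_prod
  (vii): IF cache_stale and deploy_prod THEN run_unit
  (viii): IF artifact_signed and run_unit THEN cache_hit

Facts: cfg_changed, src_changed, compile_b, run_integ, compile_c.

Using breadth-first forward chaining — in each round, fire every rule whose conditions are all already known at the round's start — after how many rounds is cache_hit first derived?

[1] (ii) [IF compile_c THEN link_lib]; (iv) [IF compile_c THEN publish_ok]; (v) [IF src_changed and cfg_changed THEN artifact_signed]. ⇒ new: link_lib, publish_ok, artifact_signed.
[2] (i) [IF artifact_signed and compile_b THEN cache_stale]; (vi) [IF link_lib and cfg_changed THEN deploy_prod]. ⇒ new: cache_stale, deploy_prod.
[3] (vii) [IF cache_stale and deploy_prod THEN run_unit]. ⇒ new: run_unit.
[4] (viii) [IF artifact_signed and run_unit THEN cache_hit]. ⇒ new: cache_hit.
cache_hit first appears in round 4.

4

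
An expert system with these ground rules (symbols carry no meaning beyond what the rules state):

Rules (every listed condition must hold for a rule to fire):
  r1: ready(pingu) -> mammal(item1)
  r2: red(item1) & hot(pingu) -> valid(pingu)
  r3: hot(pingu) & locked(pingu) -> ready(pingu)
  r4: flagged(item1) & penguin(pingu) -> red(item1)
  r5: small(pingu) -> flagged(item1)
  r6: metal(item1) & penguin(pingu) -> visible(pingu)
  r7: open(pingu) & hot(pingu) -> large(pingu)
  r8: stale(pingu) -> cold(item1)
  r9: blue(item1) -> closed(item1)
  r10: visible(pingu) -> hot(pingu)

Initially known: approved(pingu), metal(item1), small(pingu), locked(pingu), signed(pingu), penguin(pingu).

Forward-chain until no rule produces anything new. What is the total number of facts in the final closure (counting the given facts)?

Round 1 fires r5, r6, giving flagged(item1), visible(pingu).
Round 2 fires r4, r10, giving red(item1), hot(pingu).
Round 3 fires r2, r3, giving valid(pingu), ready(pingu).
Round 4 fires r1, giving mammal(item1).
Closure: {approved(pingu), flagged(item1), hot(pingu), locked(pingu), mammal(item1), metal(item1), penguin(pingu), ready(pingu), red(item1), signed(pingu), small(pingu), valid(pingu), visible(pingu)} — 13 facts.

13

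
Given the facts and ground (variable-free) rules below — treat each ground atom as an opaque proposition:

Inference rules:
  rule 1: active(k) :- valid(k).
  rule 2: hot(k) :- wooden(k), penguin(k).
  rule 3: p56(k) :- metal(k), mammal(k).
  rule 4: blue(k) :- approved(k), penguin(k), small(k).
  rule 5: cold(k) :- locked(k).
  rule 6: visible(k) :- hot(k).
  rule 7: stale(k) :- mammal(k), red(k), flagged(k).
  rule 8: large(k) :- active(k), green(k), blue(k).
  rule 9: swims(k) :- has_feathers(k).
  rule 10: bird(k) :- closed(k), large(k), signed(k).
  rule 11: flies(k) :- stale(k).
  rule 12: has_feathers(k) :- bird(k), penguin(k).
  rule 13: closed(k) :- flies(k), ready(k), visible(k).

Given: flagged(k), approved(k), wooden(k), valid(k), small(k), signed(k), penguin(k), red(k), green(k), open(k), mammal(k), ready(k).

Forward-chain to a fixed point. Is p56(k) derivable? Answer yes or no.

no

[1] rule 1 [active(k) :- valid(k).]; rule 2 [hot(k) :- wooden(k), penguin(k).]; rule 4 [blue(k) :- approved(k), penguin(k), small(k).]; rule 7 [stale(k) :- mammal(k), red(k), flagged(k).]. ⇒ new: active(k), hot(k), blue(k), stale(k).
[2] rule 6 [visible(k) :- hot(k).]; rule 8 [large(k) :- active(k), green(k), blue(k).]; rule 11 [flies(k) :- stale(k).]. ⇒ new: visible(k), large(k), flies(k).
[3] rule 13 [closed(k) :- flies(k), ready(k), visible(k).]. ⇒ new: closed(k).
[4] rule 10 [bird(k) :- closed(k), large(k), signed(k).]. ⇒ new: bird(k).
[5] rule 12 [has_feathers(k) :- bird(k), penguin(k).]. ⇒ new: has_feathers(k).
[6] rule 9 [swims(k) :- has_feathers(k).]. ⇒ new: swims(k).
Fixed point reached. p56(k) is concluded only by rule 3; rule 3 needs metal(k) (never derived).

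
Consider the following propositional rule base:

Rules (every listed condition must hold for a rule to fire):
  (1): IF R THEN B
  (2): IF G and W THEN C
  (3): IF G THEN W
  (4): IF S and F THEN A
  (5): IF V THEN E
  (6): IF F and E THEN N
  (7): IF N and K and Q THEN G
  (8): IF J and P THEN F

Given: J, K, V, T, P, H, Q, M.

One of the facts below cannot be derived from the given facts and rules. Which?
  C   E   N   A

A

Round 1 — (5), (8), derive E, F.
Round 2 — (6), derive N.
Round 3 — (7), derive G.
Round 4 — (3), derive W.
Round 5 — (2), derive C.
Derived: E (round 1), N (round 2), C (round 5). A never appears in any round.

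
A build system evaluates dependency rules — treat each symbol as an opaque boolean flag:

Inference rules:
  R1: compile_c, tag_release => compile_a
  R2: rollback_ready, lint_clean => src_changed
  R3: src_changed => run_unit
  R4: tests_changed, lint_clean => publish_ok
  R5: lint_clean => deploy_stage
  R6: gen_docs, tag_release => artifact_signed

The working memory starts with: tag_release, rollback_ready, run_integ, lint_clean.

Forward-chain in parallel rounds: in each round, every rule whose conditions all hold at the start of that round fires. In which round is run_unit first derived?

Round 1 fires R2, R5, giving src_changed, deploy_stage.
Round 2 fires R3, giving run_unit.
run_unit first appears in round 2.

2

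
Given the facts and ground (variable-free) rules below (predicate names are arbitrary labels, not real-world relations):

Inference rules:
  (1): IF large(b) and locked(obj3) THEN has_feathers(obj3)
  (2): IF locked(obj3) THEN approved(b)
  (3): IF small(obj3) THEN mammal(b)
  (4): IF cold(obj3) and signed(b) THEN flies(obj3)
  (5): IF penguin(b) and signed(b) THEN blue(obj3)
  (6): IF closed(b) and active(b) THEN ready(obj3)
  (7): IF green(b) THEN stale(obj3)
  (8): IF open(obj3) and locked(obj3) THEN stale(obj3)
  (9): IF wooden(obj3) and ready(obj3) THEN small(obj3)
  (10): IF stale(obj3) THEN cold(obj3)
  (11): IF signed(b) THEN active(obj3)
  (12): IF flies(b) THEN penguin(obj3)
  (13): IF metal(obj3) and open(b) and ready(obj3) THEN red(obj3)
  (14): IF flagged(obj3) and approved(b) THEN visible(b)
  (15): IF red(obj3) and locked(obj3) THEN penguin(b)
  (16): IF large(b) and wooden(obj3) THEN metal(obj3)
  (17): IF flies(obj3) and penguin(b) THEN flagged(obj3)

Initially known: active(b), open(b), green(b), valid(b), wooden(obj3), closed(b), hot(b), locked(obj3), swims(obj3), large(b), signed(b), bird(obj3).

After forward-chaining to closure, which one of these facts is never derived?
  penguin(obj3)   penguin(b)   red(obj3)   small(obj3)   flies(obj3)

penguin(obj3)

Round 1: (1) [IF large(b) and locked(obj3) THEN has_feathers(obj3)]; (2) [IF locked(obj3) THEN approved(b)]; (6) [IF closed(b) and active(b) THEN ready(obj3)]; (7) [IF green(b) THEN stale(obj3)]; (11) [IF signed(b) THEN active(obj3)]; (16) [IF large(b) and wooden(obj3) THEN metal(obj3)]. New: has_feathers(obj3), approved(b), ready(obj3), stale(obj3), active(obj3), metal(obj3).
Round 2: (9) [IF wooden(obj3) and ready(obj3) THEN small(obj3)]; (10) [IF stale(obj3) THEN cold(obj3)]; (13) [IF metal(obj3) and open(b) and ready(obj3) THEN red(obj3)]. New: small(obj3), cold(obj3), red(obj3).
Round 3: (3) [IF small(obj3) THEN mammal(b)]; (4) [IF cold(obj3) and signed(b) THEN flies(obj3)]; (15) [IF red(obj3) and locked(obj3) THEN penguin(b)]. New: mammal(b), flies(obj3), penguin(b).
Round 4: (5) [IF penguin(b) and signed(b) THEN blue(obj3)]; (17) [IF flies(obj3) and penguin(b) THEN flagged(obj3)]. New: blue(obj3), flagged(obj3).
Round 5: (14) [IF flagged(obj3) and approved(b) THEN visible(b)]. New: visible(b).
Derived: red(obj3) (round 2), flies(obj3) (round 3), penguin(b) (round 3), small(obj3) (round 2). penguin(obj3) never appears in any round.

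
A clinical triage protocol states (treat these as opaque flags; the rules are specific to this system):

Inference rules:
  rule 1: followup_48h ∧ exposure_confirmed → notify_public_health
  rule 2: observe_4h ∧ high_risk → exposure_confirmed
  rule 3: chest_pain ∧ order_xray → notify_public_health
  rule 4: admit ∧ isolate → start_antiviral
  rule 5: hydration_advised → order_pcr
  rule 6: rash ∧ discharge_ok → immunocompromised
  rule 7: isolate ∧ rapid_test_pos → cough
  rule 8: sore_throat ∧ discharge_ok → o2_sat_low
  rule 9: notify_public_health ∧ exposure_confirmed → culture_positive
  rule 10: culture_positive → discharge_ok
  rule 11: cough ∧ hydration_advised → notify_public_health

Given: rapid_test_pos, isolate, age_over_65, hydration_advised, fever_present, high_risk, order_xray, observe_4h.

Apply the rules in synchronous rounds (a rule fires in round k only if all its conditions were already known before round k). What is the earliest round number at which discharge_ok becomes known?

4

Round 1: rule 2 [observe_4h ∧ high_risk → exposure_confirmed]; rule 5 [hydration_advised → order_pcr]; rule 7 [isolate ∧ rapid_test_pos → cough]. Adds exposure_confirmed, order_pcr, cough.
Round 2: rule 11 [cough ∧ hydration_advised → notify_public_health]. Adds notify_public_health.
Round 3: rule 9 [notify_public_health ∧ exposure_confirmed → culture_positive]. Adds culture_positive.
Round 4: rule 10 [culture_positive → discharge_ok]. Adds discharge_ok.
discharge_ok first appears in round 4.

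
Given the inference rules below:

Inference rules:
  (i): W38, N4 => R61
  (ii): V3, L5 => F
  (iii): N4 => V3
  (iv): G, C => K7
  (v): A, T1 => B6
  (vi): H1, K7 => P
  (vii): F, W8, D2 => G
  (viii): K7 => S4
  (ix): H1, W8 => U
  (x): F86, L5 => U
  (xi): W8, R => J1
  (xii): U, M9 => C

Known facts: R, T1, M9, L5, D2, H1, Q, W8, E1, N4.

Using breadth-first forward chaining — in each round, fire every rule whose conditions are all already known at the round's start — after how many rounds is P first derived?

5

Round 1 — (iii), (ix), (xi), derive V3, U, J1.
Round 2 — (ii), (xii), derive F, C.
Round 3 — (vii), derive G.
Round 4 — (iv), derive K7.
Round 5 — (vi), (viii), derive P, S4.
P first appears in round 5.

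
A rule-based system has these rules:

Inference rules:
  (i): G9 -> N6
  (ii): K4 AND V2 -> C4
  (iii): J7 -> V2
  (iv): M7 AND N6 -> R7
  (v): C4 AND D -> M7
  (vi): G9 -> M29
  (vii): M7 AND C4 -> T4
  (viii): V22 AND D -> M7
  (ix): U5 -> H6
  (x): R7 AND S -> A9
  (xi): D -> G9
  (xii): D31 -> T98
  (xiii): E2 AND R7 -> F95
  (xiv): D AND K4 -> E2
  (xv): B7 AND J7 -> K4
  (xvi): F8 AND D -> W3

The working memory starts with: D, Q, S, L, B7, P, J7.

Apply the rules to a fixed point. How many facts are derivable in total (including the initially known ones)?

Round 1 fires (iii), (xi), (xv), giving V2, G9, K4.
Round 2 fires (i), (ii), (vi), (xiv), giving N6, C4, M29, E2.
Round 3 fires (v), giving M7.
Round 4 fires (iv), (vii), giving R7, T4.
Round 5 fires (x), (xiii), giving A9, F95.
Closure: {A9, B7, C4, D, E2, F95, G9, J7, K4, L, M29, M7, N6, P, Q, R7, S, T4, V2} — 19 facts.

19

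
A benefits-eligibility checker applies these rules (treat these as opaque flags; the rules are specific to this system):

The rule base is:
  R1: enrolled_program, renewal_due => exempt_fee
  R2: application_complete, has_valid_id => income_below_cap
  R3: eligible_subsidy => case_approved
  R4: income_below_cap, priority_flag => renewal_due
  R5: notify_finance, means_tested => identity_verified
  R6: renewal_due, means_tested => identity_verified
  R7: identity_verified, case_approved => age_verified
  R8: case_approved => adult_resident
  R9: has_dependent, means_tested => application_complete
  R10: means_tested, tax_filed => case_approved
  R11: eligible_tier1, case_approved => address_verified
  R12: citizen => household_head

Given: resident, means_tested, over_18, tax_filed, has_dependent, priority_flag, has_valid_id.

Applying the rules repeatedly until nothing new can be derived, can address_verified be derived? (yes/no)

Round 1: R9 [has_dependent, means_tested => application_complete]; R10 [means_tested, tax_filed => case_approved]. New: application_complete, case_approved.
Round 2: R2 [application_complete, has_valid_id => income_below_cap]; R8 [case_approved => adult_resident]. New: income_below_cap, adult_resident.
Round 3: R4 [income_below_cap, priority_flag => renewal_due]. New: renewal_due.
Round 4: R6 [renewal_due, means_tested => identity_verified]. New: identity_verified.
Round 5: R7 [identity_verified, case_approved => age_verified]. New: age_verified.
Fixed point reached. address_verified is concluded only by R11; R11 needs eligible_tier1 (never derived).

no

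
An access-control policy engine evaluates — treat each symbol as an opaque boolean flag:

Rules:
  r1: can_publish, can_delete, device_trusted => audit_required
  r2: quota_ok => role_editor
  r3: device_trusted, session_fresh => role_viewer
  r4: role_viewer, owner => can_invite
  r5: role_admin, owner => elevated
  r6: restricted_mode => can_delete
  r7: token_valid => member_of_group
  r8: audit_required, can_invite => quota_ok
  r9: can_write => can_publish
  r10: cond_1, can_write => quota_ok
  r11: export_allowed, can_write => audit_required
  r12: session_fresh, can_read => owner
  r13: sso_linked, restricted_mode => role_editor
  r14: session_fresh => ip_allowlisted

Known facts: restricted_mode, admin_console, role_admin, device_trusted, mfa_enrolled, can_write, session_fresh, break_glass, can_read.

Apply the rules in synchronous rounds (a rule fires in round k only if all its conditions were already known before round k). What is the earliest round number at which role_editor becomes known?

4

Round 1 — r3, r6, r9, r12, r14, derive role_viewer, can_delete, can_publish, owner, ip_allowlisted.
Round 2 — r1, r4, r5, derive audit_required, can_invite, elevated.
Round 3 — r8, derive quota_ok.
Round 4 — r2, derive role_editor.
role_editor first appears in round 4.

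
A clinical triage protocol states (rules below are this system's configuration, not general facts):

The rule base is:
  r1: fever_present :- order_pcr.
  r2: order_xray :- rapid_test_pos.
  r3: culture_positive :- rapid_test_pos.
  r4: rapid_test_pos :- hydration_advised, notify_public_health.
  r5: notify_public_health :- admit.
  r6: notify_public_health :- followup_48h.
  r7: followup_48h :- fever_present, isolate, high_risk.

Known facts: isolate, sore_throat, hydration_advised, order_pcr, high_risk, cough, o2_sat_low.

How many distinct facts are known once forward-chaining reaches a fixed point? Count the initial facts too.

Round 1 — r1, derive fever_present.
Round 2 — r7, derive followup_48h.
Round 3 — r6, derive notify_public_health.
Round 4 — r4, derive rapid_test_pos.
Round 5 — r2, r3, derive order_xray, culture_positive.
Closure: {cough, culture_positive, fever_present, followup_48h, high_risk, hydration_advised, isolate, notify_public_health, o2_sat_low, order_pcr, order_xray, rapid_test_pos, sore_throat} — 13 facts.

13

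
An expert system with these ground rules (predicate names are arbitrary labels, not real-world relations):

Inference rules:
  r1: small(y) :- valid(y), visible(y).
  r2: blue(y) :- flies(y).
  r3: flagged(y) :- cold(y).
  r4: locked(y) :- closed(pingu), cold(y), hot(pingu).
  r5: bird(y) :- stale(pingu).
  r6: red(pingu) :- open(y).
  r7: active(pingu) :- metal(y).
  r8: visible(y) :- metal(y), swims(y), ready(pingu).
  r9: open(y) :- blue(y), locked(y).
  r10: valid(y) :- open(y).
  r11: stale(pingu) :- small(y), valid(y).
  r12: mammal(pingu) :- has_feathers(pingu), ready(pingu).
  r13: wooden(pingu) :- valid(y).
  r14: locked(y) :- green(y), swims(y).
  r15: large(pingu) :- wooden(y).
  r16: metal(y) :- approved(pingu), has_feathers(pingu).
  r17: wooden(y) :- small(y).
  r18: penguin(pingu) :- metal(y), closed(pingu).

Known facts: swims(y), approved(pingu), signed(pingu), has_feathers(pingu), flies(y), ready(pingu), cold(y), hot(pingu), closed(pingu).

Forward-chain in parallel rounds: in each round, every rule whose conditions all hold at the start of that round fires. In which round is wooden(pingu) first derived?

4

Round 1 — r2, r3, r4, r12, r16, derive blue(y), flagged(y), locked(y), mammal(pingu), metal(y).
Round 2 — r7, r8, r9, r18, derive active(pingu), visible(y), open(y), penguin(pingu).
Round 3 — r6, r10, derive red(pingu), valid(y).
Round 4 — r1, r13, derive small(y), wooden(pingu).
wooden(pingu) first appears in round 4.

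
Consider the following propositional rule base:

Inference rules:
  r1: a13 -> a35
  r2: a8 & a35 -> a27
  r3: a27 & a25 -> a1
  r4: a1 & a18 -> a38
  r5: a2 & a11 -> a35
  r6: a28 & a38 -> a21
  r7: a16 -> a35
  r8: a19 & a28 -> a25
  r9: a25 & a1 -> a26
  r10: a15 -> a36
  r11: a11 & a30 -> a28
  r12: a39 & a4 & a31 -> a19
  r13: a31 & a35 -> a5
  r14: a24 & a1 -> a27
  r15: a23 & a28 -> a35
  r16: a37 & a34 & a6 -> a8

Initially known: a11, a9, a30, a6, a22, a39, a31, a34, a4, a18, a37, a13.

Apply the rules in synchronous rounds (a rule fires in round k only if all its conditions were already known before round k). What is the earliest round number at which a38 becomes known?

Round 1: r1 [a13 -> a35]; r11 [a11 & a30 -> a28]; r12 [a39 & a4 & a31 -> a19]; r16 [a37 & a34 & a6 -> a8]. Adds a35, a28, a19, a8.
Round 2: r2 [a8 & a35 -> a27]; r8 [a19 & a28 -> a25]; r13 [a31 & a35 -> a5]. Adds a27, a25, a5.
Round 3: r3 [a27 & a25 -> a1]. Adds a1.
Round 4: r4 [a1 & a18 -> a38]; r9 [a25 & a1 -> a26]. Adds a38, a26.
a38 first appears in round 4.

4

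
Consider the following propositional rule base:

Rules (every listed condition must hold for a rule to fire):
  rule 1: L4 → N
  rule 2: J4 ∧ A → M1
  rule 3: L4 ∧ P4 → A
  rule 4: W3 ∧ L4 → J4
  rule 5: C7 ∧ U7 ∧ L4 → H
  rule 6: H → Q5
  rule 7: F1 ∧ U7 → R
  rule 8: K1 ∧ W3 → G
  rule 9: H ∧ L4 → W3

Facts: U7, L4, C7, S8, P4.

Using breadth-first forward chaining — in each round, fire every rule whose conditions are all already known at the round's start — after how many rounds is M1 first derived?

4

Round 1: rule 1 [L4 → N]; rule 3 [L4 ∧ P4 → A]; rule 5 [C7 ∧ U7 ∧ L4 → H]. Adds N, A, H.
Round 2: rule 6 [H → Q5]; rule 9 [H ∧ L4 → W3]. Adds Q5, W3.
Round 3: rule 4 [W3 ∧ L4 → J4]. Adds J4.
Round 4: rule 2 [J4 ∧ A → M1]. Adds M1.
M1 first appears in round 4.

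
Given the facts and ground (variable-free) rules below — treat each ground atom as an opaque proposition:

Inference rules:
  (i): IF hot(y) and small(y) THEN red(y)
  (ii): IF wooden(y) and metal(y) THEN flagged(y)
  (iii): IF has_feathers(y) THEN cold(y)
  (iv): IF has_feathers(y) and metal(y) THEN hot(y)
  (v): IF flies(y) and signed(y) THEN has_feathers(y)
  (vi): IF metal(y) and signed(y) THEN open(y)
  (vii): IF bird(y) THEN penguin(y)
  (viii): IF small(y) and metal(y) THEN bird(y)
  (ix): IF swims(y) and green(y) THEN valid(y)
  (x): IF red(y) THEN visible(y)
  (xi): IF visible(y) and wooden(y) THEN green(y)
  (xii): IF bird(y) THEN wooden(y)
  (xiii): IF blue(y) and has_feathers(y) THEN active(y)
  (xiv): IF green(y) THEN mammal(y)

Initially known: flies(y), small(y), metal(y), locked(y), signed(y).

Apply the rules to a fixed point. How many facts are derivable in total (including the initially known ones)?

Round 1: (v) [IF flies(y) and signed(y) THEN has_feathers(y)]; (vi) [IF metal(y) and signed(y) THEN open(y)]; (viii) [IF small(y) and metal(y) THEN bird(y)]. Adds has_feathers(y), open(y), bird(y).
Round 2: (iii) [IF has_feathers(y) THEN cold(y)]; (iv) [IF has_feathers(y) and metal(y) THEN hot(y)]; (vii) [IF bird(y) THEN penguin(y)]; (xii) [IF bird(y) THEN wooden(y)]. Adds cold(y), hot(y), penguin(y), wooden(y).
Round 3: (i) [IF hot(y) and small(y) THEN red(y)]; (ii) [IF wooden(y) and metal(y) THEN flagged(y)]. Adds red(y), flagged(y).
Round 4: (x) [IF red(y) THEN visible(y)]. Adds visible(y).
Round 5: (xi) [IF visible(y) and wooden(y) THEN green(y)]. Adds green(y).
Round 6: (xiv) [IF green(y) THEN mammal(y)]. Adds mammal(y).
Closure: {bird(y), cold(y), flagged(y), flies(y), green(y), has_feathers(y), hot(y), locked(y), mammal(y), metal(y), open(y), penguin(y), red(y), signed(y), small(y), visible(y), wooden(y)} — 17 facts.

17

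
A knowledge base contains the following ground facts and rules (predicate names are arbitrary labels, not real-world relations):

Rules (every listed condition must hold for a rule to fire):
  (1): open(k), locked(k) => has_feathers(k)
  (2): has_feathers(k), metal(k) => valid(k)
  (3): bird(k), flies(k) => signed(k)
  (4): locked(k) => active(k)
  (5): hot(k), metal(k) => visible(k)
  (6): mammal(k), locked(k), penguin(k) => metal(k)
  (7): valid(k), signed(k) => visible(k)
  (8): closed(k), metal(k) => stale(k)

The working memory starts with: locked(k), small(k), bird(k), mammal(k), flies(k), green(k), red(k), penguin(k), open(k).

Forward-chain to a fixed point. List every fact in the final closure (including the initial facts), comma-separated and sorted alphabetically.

active(k), bird(k), flies(k), green(k), has_feathers(k), locked(k), mammal(k), metal(k), open(k), penguin(k), red(k), signed(k), small(k), valid(k), visible(k)

Round 1 fires (1), (3), (4), (6), giving has_feathers(k), signed(k), active(k), metal(k).
Round 2 fires (2), giving valid(k).
Round 3 fires (7), giving visible(k).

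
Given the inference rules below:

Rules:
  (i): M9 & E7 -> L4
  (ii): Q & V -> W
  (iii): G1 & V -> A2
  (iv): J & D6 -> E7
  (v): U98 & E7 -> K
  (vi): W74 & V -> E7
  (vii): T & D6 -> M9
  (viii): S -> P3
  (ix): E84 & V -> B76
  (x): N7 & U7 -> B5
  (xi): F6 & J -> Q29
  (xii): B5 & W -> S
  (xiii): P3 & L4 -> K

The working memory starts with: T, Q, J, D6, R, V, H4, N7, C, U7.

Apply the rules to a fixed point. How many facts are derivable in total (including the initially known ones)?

Round 1 fires (ii), (iv), (vii), (x), giving W, E7, M9, B5.
Round 2 fires (i), (xii), giving L4, S.
Round 3 fires (viii), giving P3.
Round 4 fires (xiii), giving K.
Closure: {B5, C, D6, E7, H4, J, K, L4, M9, N7, P3, Q, R, S, T, U7, V, W} — 18 facts.

18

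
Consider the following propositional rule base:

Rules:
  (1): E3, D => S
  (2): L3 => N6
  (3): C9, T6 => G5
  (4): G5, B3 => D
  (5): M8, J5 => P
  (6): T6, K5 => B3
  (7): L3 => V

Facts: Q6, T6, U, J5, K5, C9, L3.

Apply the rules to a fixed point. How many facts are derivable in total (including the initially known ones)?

Round 1: (2) [L3 => N6]; (3) [C9, T6 => G5]; (6) [T6, K5 => B3]; (7) [L3 => V]. New: N6, G5, B3, V.
Round 2: (4) [G5, B3 => D]. New: D.
Closure: {B3, C9, D, G5, J5, K5, L3, N6, Q6, T6, U, V} — 12 facts.

12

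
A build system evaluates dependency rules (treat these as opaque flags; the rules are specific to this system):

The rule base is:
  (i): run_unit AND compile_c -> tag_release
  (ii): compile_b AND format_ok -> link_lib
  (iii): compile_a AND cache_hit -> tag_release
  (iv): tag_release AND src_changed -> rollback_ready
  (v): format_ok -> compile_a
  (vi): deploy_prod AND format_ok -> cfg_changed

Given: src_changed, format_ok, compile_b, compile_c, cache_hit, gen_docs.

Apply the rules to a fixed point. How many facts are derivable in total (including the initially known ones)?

Round 1: (ii) [compile_b AND format_ok -> link_lib]; (v) [format_ok -> compile_a]. Adds link_lib, compile_a.
Round 2: (iii) [compile_a AND cache_hit -> tag_release]. Adds tag_release.
Round 3: (iv) [tag_release AND src_changed -> rollback_ready]. Adds rollback_ready.
Closure: {cache_hit, compile_a, compile_b, compile_c, format_ok, gen_docs, link_lib, rollback_ready, src_changed, tag_release} — 10 facts.

10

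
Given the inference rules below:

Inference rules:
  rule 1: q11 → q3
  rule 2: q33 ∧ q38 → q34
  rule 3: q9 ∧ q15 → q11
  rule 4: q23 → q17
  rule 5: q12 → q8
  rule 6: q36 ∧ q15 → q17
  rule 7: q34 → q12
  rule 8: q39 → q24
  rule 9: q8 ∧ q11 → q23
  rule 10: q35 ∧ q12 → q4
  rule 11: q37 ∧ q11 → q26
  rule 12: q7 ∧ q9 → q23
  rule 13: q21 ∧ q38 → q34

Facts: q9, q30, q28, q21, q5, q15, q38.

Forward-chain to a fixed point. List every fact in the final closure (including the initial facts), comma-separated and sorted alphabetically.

q11, q12, q15, q17, q21, q23, q28, q3, q30, q34, q38, q5, q8, q9

Round 1: rule 3 [q9 ∧ q15 → q11]; rule 13 [q21 ∧ q38 → q34]. New: q11, q34.
Round 2: rule 1 [q11 → q3]; rule 7 [q34 → q12]. New: q3, q12.
Round 3: rule 5 [q12 → q8]. New: q8.
Round 4: rule 9 [q8 ∧ q11 → q23]. New: q23.
Round 5: rule 4 [q23 → q17]. New: q17.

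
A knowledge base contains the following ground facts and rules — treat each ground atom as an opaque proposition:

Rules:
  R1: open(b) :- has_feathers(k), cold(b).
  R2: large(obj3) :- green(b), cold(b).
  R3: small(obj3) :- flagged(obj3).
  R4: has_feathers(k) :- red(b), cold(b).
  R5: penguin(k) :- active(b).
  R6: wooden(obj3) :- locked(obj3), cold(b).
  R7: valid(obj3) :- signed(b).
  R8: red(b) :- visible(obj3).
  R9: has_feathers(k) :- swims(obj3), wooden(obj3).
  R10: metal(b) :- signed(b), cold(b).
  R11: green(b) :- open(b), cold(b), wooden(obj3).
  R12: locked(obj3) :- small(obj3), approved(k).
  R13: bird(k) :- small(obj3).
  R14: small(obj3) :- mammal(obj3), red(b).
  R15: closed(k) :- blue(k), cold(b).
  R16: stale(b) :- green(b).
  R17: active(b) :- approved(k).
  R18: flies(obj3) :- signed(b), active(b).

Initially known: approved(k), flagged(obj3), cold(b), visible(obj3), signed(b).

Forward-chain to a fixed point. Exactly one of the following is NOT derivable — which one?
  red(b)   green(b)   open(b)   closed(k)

closed(k)

Round 1: R3 [small(obj3) :- flagged(obj3).]; R7 [valid(obj3) :- signed(b).]; R8 [red(b) :- visible(obj3).]; R10 [metal(b) :- signed(b), cold(b).]; R17 [active(b) :- approved(k).]. Adds small(obj3), valid(obj3), red(b), metal(b), active(b).
Round 2: R4 [has_feathers(k) :- red(b), cold(b).]; R5 [penguin(k) :- active(b).]; R12 [locked(obj3) :- small(obj3), approved(k).]; R13 [bird(k) :- small(obj3).]; R18 [flies(obj3) :- signed(b), active(b).]. Adds has_feathers(k), penguin(k), locked(obj3), bird(k), flies(obj3).
Round 3: R1 [open(b) :- has_feathers(k), cold(b).]; R6 [wooden(obj3) :- locked(obj3), cold(b).]. Adds open(b), wooden(obj3).
Round 4: R11 [green(b) :- open(b), cold(b), wooden(obj3).]. Adds green(b).
Round 5: R2 [large(obj3) :- green(b), cold(b).]; R16 [stale(b) :- green(b).]. Adds large(obj3), stale(b).
Derived: green(b) (round 4), open(b) (round 3), red(b) (round 1). closed(k) never appears in any round.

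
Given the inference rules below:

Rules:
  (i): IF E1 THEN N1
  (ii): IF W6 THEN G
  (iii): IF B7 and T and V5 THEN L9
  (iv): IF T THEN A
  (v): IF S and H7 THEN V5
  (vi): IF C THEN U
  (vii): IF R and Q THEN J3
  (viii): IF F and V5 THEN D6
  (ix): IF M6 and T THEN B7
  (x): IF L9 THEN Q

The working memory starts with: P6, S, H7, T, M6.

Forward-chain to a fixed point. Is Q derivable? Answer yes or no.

yes

Round 1 — (iv), (v), (ix), derive A, V5, B7.
Round 2 — (iii), derive L9.
Round 3 — (x), derive Q.
Q appears in round 3, so it is derivable.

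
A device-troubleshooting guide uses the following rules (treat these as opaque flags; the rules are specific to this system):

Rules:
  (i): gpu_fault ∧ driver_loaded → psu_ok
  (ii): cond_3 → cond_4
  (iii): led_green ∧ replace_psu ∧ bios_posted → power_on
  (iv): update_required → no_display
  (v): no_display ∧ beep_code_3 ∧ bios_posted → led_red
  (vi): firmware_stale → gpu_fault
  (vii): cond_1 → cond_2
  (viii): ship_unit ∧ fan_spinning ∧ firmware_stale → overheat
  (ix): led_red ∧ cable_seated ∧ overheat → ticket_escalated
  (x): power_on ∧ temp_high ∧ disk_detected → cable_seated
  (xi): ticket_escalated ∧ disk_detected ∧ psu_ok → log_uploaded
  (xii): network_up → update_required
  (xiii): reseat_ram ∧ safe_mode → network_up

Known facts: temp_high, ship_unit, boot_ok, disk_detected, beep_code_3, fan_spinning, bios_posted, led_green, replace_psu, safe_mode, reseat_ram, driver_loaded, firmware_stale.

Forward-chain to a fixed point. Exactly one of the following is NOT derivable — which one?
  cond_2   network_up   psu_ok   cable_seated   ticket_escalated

Round 1: (iii) [led_green ∧ replace_psu ∧ bios_posted → power_on]; (vi) [firmware_stale → gpu_fault]; (viii) [ship_unit ∧ fan_spinning ∧ firmware_stale → overheat]; (xiii) [reseat_ram ∧ safe_mode → network_up]. Adds power_on, gpu_fault, overheat, network_up.
Round 2: (i) [gpu_fault ∧ driver_loaded → psu_ok]; (x) [power_on ∧ temp_high ∧ disk_detected → cable_seated]; (xii) [network_up → update_required]. Adds psu_ok, cable_seated, update_required.
Round 3: (iv) [update_required → no_display]. Adds no_display.
Round 4: (v) [no_display ∧ beep_code_3 ∧ bios_posted → led_red]. Adds led_red.
Round 5: (ix) [led_red ∧ cable_seated ∧ overheat → ticket_escalated]. Adds ticket_escalated.
Round 6: (xi) [ticket_escalated ∧ disk_detected ∧ psu_ok → log_uploaded]. Adds log_uploaded.
Derived: cable_seated (round 2), psu_ok (round 2), ticket_escalated (round 5), network_up (round 1). cond_2 never appears in any round.

cond_2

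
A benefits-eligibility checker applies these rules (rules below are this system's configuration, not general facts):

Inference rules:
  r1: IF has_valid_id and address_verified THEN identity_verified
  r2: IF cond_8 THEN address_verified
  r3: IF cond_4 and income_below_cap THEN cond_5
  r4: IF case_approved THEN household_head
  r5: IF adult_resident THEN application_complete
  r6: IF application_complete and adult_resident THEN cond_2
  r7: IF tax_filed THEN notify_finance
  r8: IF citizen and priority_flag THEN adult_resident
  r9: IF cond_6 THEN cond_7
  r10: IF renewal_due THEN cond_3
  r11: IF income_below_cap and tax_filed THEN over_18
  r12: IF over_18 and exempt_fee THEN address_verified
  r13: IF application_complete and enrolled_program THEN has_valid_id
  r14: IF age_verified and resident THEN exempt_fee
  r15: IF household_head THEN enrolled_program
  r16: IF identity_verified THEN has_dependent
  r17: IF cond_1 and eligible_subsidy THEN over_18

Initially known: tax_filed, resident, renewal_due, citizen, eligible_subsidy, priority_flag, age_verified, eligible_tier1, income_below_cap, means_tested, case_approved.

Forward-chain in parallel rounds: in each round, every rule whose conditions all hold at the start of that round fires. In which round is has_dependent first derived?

Round 1 fires r4, r7, r8, r10, r11, r14, giving household_head, notify_finance, adult_resident, cond_3, over_18, exempt_fee.
Round 2 fires r5, r12, r15, giving application_complete, address_verified, enrolled_program.
Round 3 fires r6, r13, giving cond_2, has_valid_id.
Round 4 fires r1, giving identity_verified.
Round 5 fires r16, giving has_dependent.
has_dependent first appears in round 5.

5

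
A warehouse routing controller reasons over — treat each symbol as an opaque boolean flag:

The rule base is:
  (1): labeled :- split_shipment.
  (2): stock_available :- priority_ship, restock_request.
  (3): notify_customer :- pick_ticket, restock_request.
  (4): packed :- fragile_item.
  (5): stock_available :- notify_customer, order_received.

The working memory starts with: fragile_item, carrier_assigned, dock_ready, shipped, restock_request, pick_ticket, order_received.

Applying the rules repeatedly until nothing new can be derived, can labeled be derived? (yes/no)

no

Round 1 — (3), (4), derive notify_customer, packed.
Round 2 — (5), derive stock_available.
Fixed point reached. labeled is concluded only by (1); (1) needs split_shipment (never derived).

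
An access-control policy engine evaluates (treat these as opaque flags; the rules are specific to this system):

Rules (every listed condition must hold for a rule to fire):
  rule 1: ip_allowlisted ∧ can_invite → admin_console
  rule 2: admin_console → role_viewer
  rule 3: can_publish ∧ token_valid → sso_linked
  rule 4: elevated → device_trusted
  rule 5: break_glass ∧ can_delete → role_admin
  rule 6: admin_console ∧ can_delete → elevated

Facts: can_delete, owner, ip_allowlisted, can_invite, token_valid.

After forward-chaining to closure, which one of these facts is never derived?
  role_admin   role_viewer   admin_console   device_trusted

Round 1 — rule 1, derive admin_console.
Round 2 — rule 2, rule 6, derive role_viewer, elevated.
Round 3 — rule 4, derive device_trusted.
Derived: admin_console (round 1), role_viewer (round 2), device_trusted (round 3). role_admin never appears in any round.

role_admin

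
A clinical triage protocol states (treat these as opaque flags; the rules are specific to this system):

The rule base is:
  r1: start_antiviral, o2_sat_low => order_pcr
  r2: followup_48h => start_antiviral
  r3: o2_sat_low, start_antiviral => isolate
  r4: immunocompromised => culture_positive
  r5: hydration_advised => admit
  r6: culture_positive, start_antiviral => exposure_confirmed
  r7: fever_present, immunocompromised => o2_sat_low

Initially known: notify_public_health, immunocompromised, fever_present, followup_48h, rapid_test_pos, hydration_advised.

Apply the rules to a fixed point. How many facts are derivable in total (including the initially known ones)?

Round 1 — r2, r4, r5, r7, derive start_antiviral, culture_positive, admit, o2_sat_low.
Round 2 — r1, r3, r6, derive order_pcr, isolate, exposure_confirmed.
Closure: {admit, culture_positive, exposure_confirmed, fever_present, followup_48h, hydration_advised, immunocompromised, isolate, notify_public_health, o2_sat_low, order_pcr, rapid_test_pos, start_antiviral} — 13 facts.

13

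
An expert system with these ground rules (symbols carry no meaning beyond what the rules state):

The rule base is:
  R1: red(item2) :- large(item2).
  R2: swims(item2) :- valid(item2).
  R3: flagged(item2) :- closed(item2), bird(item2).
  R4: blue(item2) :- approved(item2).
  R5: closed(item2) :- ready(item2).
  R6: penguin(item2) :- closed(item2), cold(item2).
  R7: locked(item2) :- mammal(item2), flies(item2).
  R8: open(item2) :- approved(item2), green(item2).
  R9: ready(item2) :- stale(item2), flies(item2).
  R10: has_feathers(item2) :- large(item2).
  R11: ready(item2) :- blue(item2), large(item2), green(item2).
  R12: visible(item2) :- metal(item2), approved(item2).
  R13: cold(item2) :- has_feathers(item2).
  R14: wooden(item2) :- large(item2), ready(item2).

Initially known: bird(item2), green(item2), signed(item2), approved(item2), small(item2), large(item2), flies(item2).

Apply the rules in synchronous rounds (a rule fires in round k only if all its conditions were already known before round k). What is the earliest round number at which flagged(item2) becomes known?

4

Round 1 — R1, R4, R8, R10, derive red(item2), blue(item2), open(item2), has_feathers(item2).
Round 2 — R11, R13, derive ready(item2), cold(item2).
Round 3 — R5, R14, derive closed(item2), wooden(item2).
Round 4 — R3, R6, derive flagged(item2), penguin(item2).
flagged(item2) first appears in round 4.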